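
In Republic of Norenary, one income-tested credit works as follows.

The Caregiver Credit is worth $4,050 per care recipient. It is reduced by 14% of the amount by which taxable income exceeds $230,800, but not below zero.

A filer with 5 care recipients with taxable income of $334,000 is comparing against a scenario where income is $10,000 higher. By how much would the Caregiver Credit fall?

$1,400

At $334,000 — base = 5 × $4,050 = $20,250. 14% of the $103,200 excess over $230,800 is $14,448; credit = $20,250 − $14,448 = $5,802.
At $344,000 — base = 5 × $4,050 = $20,250. 14% of the $113,200 excess over $230,800 is $15,848; credit = $20,250 − $15,848 = $4,402.
Lost: $5,802 − $4,402 = $1,400.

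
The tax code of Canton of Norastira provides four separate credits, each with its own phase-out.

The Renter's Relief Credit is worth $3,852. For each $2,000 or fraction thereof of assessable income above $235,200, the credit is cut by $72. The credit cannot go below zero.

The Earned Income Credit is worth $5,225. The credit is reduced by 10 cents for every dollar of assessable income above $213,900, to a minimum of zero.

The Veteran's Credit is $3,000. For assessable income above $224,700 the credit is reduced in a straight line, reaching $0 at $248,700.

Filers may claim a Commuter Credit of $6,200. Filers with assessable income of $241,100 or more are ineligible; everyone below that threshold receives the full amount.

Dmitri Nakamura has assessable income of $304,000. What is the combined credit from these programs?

Renter's Relief Credit: income exceeds $235,200 by $68,800, which is 35 full-or-partial $2,000 increments; reduction = 35 × $72 = $2,520, leaving $1,332.
Earned Income Credit: 10% of the $90,100 excess over $213,900 is $9,010 ≥ base, so the credit is $0.
Veteran's Credit: $304,000 is at or above $248,700, so the credit is $0.
Commuter Credit: $304,000 meets or exceeds the $241,100 cutoff, so the credit is $0.
Total: $1,332 + $0 + $0 + $0 = $1,332.

$1,332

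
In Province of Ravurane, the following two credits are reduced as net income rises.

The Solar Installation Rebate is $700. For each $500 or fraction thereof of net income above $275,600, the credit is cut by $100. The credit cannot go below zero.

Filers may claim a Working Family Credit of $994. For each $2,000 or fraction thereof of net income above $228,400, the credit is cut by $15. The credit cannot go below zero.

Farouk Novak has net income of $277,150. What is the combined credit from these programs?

Solar Installation Rebate: income exceeds $275,600 by $1,550, which is 4 full-or-partial $500 increments; reduction = 4 × $100 = $400, leaving $300.
Working Family Credit: income exceeds $228,400 by $48,750, which is 25 full-or-partial $2,000 increments; reduction = 25 × $15 = $375, leaving $619.
Total: $300 + $619 = $919.

$919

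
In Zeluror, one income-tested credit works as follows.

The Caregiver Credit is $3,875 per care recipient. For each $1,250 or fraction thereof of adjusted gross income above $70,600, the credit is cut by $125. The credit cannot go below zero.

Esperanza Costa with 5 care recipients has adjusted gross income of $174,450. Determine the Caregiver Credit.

Caregiver Credit: base = 5 × $3,875 = $19,375. income exceeds $70,600 by $103,850, which is 84 full-or-partial $1,250 increments; reduction = 84 × $125 = $10,500, leaving $8,875.

$8,875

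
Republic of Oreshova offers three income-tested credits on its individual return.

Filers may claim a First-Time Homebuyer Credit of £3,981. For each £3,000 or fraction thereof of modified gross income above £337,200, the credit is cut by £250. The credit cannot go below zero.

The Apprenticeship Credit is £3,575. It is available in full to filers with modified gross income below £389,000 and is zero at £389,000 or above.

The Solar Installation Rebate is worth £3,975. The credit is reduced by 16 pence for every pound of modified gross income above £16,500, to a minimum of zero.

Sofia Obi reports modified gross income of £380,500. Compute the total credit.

£3,806

First-Time Homebuyer Credit: income exceeds £337,200 by £43,300, which is 15 full-or-partial £3,000 increments; reduction = 15 × £250 = £3,750, leaving £231.
Apprenticeship Credit: £380,500 is below the £389,000 cutoff, so the full £3,575 applies.
Solar Installation Rebate: 16% of the £364,000 excess over £16,500 is £58,240 ≥ base, so the credit is £0.
Total: £231 + £3,575 + £0 = £3,806.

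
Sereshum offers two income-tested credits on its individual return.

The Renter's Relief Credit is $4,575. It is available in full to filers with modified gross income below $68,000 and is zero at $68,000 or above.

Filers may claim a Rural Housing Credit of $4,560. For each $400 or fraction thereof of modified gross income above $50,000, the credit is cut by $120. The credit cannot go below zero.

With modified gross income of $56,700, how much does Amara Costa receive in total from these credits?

$7,095

Renter's Relief Credit: $56,700 is below the $68,000 cutoff, so the full $4,575 applies.
Rural Housing Credit: income exceeds $50,000 by $6,700, which is 17 full-or-partial $400 increments; reduction = 17 × $120 = $2,040, leaving $2,520.
Total: $4,575 + $2,520 = $7,095.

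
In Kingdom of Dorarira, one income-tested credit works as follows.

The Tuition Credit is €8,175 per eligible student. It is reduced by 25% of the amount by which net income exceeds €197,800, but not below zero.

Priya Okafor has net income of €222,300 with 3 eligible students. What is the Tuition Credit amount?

Tuition Credit: base = 3 × €8,175 = €24,525. 25% of the €24,500 excess over €197,800 is €6,125; credit = €24,525 − €6,125 = €18,400.

€18,400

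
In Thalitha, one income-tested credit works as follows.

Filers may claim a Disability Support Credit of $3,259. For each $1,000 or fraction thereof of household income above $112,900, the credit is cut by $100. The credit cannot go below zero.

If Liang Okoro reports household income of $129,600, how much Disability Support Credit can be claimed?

$1,559

Disability Support Credit: income exceeds $112,900 by $16,700, which is 17 full-or-partial $1,000 increments; reduction = 17 × $100 = $1,700, leaving $1,559.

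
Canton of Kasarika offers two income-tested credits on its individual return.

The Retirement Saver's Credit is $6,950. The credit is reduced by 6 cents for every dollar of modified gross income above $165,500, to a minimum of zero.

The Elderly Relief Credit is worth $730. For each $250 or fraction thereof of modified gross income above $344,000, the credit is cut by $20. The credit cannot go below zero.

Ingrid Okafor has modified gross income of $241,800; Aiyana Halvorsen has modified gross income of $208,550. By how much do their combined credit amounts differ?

$1,995

Ingrid ($241,800): Retirement Saver's Credit: 6% of the $76,300 excess over $165,500 is $4,578; credit = $6,950 − $4,578 = $2,372. Elderly Relief Credit: $241,800 is at or below the $344,000 threshold, so the full $730 applies. total $2,372 + $730 = $3,102
Aiyana ($208,550): Retirement Saver's Credit: 6% of the $43,050 excess over $165,500 is $2,583; credit = $6,950 − $2,583 = $4,367. Elderly Relief Credit: $208,550 is at or below the $344,000 threshold, so the full $730 applies. total $4,367 + $730 = $5,097
Difference: |$3,102 − $5,097| = $1,995.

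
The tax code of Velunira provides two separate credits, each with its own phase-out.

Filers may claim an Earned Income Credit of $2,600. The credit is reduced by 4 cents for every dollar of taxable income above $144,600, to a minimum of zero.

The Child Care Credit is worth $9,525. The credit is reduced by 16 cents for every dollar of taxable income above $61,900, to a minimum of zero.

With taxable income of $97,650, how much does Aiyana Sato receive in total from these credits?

$6,405

Earned Income Credit: $97,650 is at or below the $144,600 threshold, so the full $2,600 applies.
Child Care Credit: 16% of the $35,750 excess over $61,900 is $5,720; credit = $9,525 − $5,720 = $3,805.
Total: $2,600 + $3,805 = $6,405.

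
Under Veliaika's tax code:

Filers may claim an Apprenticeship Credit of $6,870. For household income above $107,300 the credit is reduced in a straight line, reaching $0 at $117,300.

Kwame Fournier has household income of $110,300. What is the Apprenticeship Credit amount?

Apprenticeship Credit: $110,300 is $3,000 into a $10,000 phase-out range, leaving 7,000/10,000 of the credit: $6,870 × 7,000/10,000 = $4,809.

$4,809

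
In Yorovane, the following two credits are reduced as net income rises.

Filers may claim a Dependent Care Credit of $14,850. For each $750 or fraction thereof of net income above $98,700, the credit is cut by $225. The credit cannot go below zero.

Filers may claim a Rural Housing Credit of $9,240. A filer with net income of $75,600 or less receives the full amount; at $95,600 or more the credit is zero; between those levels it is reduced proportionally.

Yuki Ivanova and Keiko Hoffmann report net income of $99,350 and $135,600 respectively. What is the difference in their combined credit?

$11,025

Yuki ($99,350): Dependent Care Credit: income exceeds $98,700 by $650, which is 1 full-or-partial $750 increment; reduction = 1 × $225 = $225, leaving $14,625. Rural Housing Credit: $99,350 is at or above $95,600, so the credit is $0. total $14,625 + $0 = $14,625
Keiko ($135,600): Dependent Care Credit: income exceeds $98,700 by $36,900, which is 50 full-or-partial $750 increments; reduction = 50 × $225 = $11,250, leaving $3,600. Rural Housing Credit: $135,600 is at or above $95,600, so the credit is $0. total $3,600 + $0 = $3,600
Difference: |$14,625 − $3,600| = $11,025.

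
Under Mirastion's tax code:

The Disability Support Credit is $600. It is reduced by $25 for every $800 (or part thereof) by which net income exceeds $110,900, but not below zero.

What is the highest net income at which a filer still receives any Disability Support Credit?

After 23 increments the reduction is 23 × $25 = $575, leaving $25; one more increment wipes it out. Increment 23 ends at excess 23 × $800 = $18,400, so the highest qualifying income is $110,900 + $18,400 = $129,300.

$129,300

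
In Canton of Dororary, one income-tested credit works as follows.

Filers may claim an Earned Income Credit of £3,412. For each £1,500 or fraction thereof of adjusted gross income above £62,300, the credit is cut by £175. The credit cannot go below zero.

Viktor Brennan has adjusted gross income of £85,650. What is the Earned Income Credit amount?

£612

Earned Income Credit: income exceeds £62,300 by £23,350, which is 16 full-or-partial £1,500 increments; reduction = 16 × £175 = £2,800, leaving £612.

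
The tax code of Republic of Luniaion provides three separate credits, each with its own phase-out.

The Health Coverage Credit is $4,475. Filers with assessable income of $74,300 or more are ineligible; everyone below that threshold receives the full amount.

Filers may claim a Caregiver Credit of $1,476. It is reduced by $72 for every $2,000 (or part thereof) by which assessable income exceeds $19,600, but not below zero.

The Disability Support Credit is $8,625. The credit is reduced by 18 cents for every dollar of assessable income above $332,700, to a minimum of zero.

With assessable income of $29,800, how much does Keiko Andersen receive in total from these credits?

Health Coverage Credit: $29,800 is below the $74,300 cutoff, so the full $4,475 applies.
Caregiver Credit: income exceeds $19,600 by $10,200, which is 6 full-or-partial $2,000 increments; reduction = 6 × $72 = $432, leaving $1,044.
Disability Support Credit: $29,800 is at or below the $332,700 threshold, so the full $8,625 applies.
Total: $4,475 + $1,044 + $8,625 = $14,144.

$14,144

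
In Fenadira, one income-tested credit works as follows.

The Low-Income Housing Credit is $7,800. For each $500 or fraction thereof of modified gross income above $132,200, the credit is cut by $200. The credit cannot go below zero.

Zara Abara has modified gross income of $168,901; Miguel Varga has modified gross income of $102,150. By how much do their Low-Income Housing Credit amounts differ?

$7,800

Zara ($168,901): Low-Income Housing Credit: income exceeds $132,200 by $36,701 → 74 increments × $200 = $14,800 ≥ base, so the credit is $0.
Miguel ($102,150): Low-Income Housing Credit: $102,150 is at or below the $132,200 threshold, so the full $7,800 applies.
Difference: |$0 − $7,800| = $7,800.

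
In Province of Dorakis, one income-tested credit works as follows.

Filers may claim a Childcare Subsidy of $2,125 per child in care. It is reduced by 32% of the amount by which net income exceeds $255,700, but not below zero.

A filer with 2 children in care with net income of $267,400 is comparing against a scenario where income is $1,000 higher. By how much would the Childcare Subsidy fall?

$320

At $267,400 — base = 2 × $2,125 = $4,250. 32% of the $11,700 excess over $255,700 is $3,744; credit = $4,250 − $3,744 = $506.
At $268,400 — base = 2 × $2,125 = $4,250. 32% of the $12,700 excess over $255,700 is $4,064; credit = $4,250 − $4,064 = $186.
Lost: $506 − $186 = $320.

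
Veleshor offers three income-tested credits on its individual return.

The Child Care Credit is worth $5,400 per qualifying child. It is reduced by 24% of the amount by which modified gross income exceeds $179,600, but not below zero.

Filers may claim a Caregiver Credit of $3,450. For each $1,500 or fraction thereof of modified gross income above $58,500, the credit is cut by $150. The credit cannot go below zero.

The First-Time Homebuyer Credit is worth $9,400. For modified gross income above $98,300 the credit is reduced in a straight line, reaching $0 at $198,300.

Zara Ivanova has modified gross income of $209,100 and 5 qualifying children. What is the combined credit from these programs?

Child Care Credit: base = 5 × $5,400 = $27,000. 24% of the $29,500 excess over $179,600 is $7,080; credit = $27,000 − $7,080 = $19,920.
Caregiver Credit: income exceeds $58,500 by $150,600 → 101 increments × $150 = $15,150 ≥ base, so the credit is $0.
First-Time Homebuyer Credit: $209,100 is at or above $198,300, so the credit is $0.
Total: $19,920 + $0 + $0 = $19,920.

$19,920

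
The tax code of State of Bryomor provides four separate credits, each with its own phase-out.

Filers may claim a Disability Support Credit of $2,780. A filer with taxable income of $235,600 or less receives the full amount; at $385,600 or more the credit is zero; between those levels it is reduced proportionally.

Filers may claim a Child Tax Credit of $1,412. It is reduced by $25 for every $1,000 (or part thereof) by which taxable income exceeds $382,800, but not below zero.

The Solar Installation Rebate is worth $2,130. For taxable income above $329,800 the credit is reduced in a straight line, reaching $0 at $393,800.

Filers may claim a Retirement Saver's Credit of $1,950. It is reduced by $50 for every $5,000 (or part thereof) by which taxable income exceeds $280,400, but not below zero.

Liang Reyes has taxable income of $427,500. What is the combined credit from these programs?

$737

Disability Support Credit: $427,500 is at or above $385,600, so the credit is $0.
Child Tax Credit: income exceeds $382,800 by $44,700, which is 45 full-or-partial $1,000 increments; reduction = 45 × $25 = $1,125, leaving $287.
Solar Installation Rebate: $427,500 is at or above $393,800, so the credit is $0.
Retirement Saver's Credit: income exceeds $280,400 by $147,100, which is 30 full-or-partial $5,000 increments; reduction = 30 × $50 = $1,500, leaving $450.
Total: $0 + $287 + $0 + $450 = $737.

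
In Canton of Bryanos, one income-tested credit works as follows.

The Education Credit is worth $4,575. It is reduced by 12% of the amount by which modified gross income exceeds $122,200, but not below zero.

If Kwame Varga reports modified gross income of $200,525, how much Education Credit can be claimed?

Education Credit: 12% of the $78,325 excess over $122,200 is $9,399 ≥ base, so the credit is $0.

$0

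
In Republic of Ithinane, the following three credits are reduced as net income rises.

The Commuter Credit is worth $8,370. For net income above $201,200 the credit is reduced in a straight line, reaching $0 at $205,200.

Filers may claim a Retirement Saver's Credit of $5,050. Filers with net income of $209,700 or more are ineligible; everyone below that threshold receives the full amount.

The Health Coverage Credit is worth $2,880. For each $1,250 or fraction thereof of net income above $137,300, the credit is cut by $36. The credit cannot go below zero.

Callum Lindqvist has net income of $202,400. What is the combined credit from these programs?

Commuter Credit: $202,400 is $1,200 into a $4,000 phase-out range, leaving 2,800/4,000 of the credit: $8,370 × 2,800/4,000 = $5,859.
Retirement Saver's Credit: $202,400 is below the $209,700 cutoff, so the full $5,050 applies.
Health Coverage Credit: income exceeds $137,300 by $65,100, which is 53 full-or-partial $1,250 increments; reduction = 53 × $36 = $1,908, leaving $972.
Total: $5,859 + $5,050 + $972 = $11,881.

$11,881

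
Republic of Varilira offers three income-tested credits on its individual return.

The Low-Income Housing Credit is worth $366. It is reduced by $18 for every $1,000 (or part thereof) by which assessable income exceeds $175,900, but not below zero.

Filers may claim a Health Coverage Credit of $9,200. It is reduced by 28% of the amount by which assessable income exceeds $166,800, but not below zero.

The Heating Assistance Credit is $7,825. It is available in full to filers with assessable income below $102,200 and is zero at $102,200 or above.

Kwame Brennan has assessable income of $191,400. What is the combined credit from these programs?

$2,390

Low-Income Housing Credit: income exceeds $175,900 by $15,500, which is 16 full-or-partial $1,000 increments; reduction = 16 × $18 = $288, leaving $78.
Health Coverage Credit: 28% of the $24,600 excess over $166,800 is $6,888; credit = $9,200 − $6,888 = $2,312.
Heating Assistance Credit: $191,400 meets or exceeds the $102,200 cutoff, so the credit is $0.
Total: $78 + $2,312 + $0 = $2,390.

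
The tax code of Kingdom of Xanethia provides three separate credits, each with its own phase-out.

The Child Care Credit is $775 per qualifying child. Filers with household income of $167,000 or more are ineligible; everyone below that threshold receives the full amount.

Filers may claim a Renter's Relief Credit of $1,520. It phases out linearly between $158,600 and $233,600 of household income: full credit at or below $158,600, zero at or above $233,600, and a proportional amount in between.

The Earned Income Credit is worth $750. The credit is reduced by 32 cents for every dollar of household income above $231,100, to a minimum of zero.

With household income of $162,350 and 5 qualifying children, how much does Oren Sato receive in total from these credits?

$6,069

Child Care Credit: base = 5 × $775 = $3,875. $162,350 is below the $167,000 cutoff, so the full $3,875 applies.
Renter's Relief Credit: $162,350 is $3,750 into a $75,000 phase-out range, leaving 71,250/75,000 of the credit: $1,520 × 71,250/75,000 = $1,444.
Earned Income Credit: $162,350 is at or below the $231,100 threshold, so the full $750 applies.
Total: $3,875 + $1,444 + $750 = $6,069.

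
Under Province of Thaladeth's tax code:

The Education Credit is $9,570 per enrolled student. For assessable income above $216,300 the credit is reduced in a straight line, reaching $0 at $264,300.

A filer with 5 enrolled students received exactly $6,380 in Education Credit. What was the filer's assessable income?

Full credit = 5 × $9,570 = $47,850.
$6,380 is 6,380/47,850 of the full $47,850, so 41,470/47,850 of the $48,000 range has been used: income = $216,300 + $48,000 × 41,470/47,850 = $257,900.

$257,900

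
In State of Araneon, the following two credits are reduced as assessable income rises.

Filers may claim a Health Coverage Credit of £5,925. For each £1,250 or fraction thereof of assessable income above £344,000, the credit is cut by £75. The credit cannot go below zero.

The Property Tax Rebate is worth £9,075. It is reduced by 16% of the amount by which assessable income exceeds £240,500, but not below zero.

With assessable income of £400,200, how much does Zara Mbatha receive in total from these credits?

Health Coverage Credit: income exceeds £344,000 by £56,200, which is 45 full-or-partial £1,250 increments; reduction = 45 × £75 = £3,375, leaving £2,550.
Property Tax Rebate: 16% of the £159,700 excess over £240,500 is £25,552 ≥ base, so the credit is £0.
Total: £2,550 + £0 = £2,550.

£2,550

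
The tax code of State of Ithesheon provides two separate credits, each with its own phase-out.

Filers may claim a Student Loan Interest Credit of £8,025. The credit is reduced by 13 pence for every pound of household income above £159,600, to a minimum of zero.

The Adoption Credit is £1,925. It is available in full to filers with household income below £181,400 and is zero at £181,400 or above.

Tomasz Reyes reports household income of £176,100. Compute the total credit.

£7,805

Student Loan Interest Credit: 13% of the £16,500 excess over £159,600 is £2,145; credit = £8,025 − £2,145 = £5,880.
Adoption Credit: £176,100 is below the £181,400 cutoff, so the full £1,925 applies.
Total: £5,880 + £1,925 = £7,805.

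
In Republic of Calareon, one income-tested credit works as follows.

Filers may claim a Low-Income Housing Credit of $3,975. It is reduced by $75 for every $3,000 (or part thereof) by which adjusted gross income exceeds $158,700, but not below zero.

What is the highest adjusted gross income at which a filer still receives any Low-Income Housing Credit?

$314,700

After 52 increments the reduction is 52 × $75 = $3,900, leaving $75; one more increment wipes it out. Increment 52 ends at excess 52 × $3,000 = $156,000, so the highest qualifying income is $158,700 + $156,000 = $314,700.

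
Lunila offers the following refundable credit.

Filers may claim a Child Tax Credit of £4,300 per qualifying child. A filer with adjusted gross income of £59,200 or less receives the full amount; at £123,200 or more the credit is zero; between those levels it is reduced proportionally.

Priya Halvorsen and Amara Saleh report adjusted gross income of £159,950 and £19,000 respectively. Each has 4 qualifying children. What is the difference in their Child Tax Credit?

£17,200

Priya (£159,950): Child Tax Credit: base = 4 × £4,300 = £17,200. £159,950 is at or above £123,200, so the credit is £0.
Amara (£19,000): Child Tax Credit: base = 4 × £4,300 = £17,200. £19,000 is at or below the £59,200 threshold, so the full £17,200 applies.
Difference: |£0 − £17,200| = £17,200.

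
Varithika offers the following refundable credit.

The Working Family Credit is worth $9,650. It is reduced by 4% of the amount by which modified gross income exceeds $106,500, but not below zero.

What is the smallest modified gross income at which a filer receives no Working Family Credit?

$347,750

The credit falls by 4% of each dollar above $106,500, so it reaches zero when the excess is $9,650 / 4% = $241,250: income = $106,500 + $241,250 = $347,750.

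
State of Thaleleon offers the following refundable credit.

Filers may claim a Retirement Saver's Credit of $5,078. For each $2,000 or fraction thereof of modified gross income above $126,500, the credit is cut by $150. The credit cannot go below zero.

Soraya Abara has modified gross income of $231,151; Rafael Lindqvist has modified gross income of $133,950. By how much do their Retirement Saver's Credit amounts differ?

$4,478

Soraya ($231,151): Retirement Saver's Credit: income exceeds $126,500 by $104,651 → 53 increments × $150 = $7,950 ≥ base, so the credit is $0.
Rafael ($133,950): Retirement Saver's Credit: income exceeds $126,500 by $7,450, which is 4 full-or-partial $2,000 increments; reduction = 4 × $150 = $600, leaving $4,478.
Difference: |$0 − $4,478| = $4,478.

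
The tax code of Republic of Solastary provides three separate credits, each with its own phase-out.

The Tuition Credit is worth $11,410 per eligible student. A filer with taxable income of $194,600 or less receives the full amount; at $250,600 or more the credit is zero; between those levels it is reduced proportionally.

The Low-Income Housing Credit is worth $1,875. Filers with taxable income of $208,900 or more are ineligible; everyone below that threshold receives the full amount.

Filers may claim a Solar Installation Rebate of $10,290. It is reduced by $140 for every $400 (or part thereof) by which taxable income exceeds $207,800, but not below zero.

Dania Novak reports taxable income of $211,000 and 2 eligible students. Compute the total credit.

Tuition Credit: base = 2 × $11,410 = $22,820. $211,000 is $16,400 into a $56,000 phase-out range, leaving 39,600/56,000 of the credit: $22,820 × 39,600/56,000 = $16,137.
Low-Income Housing Credit: $211,000 meets or exceeds the $208,900 cutoff, so the credit is $0.
Solar Installation Rebate: income exceeds $207,800 by $3,200, which is 8 full-or-partial $400 increments; reduction = 8 × $140 = $1,120, leaving $9,170.
Total: $16,137 + $0 + $9,170 = $25,307.

$25,307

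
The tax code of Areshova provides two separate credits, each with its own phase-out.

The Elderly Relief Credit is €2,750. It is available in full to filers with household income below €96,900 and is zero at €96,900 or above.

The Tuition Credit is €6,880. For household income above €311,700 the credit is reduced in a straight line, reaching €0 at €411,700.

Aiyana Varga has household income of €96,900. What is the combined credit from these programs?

Elderly Relief Credit: €96,900 meets or exceeds the €96,900 cutoff, so the credit is €0.
Tuition Credit: €96,900 is at or below the €311,700 threshold, so the full €6,880 applies.
Total: €0 + €6,880 = €6,880.

€6,880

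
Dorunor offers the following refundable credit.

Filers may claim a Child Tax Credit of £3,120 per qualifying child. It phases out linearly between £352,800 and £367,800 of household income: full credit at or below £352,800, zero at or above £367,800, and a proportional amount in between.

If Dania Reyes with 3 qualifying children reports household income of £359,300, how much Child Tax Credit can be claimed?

£5,304

Child Tax Credit: base = 3 × £3,120 = £9,360. £359,300 is £6,500 into a £15,000 phase-out range, leaving 8,500/15,000 of the credit: £9,360 × 8,500/15,000 = £5,304.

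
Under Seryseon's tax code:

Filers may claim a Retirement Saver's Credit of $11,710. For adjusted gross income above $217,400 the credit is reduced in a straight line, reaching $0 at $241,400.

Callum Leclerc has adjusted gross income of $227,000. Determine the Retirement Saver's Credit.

$7,026

Retirement Saver's Credit: $227,000 is $9,600 into a $24,000 phase-out range, leaving 14,400/24,000 of the credit: $11,710 × 14,400/24,000 = $7,026.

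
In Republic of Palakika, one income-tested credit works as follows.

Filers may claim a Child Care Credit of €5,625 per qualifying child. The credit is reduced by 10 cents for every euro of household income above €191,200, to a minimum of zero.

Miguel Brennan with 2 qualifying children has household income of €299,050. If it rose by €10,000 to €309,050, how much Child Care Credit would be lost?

€465

At €299,050 — base = 2 × €5,625 = €11,250. 10% of the €107,850 excess over €191,200 is €10,785; credit = €11,250 − €10,785 = €465.
At €309,050 — base = 2 × €5,625 = €11,250. 10% of the €117,850 excess over €191,200 is €11,785 ≥ base, so the credit is €0.
Lost: €465 − €0 = €465.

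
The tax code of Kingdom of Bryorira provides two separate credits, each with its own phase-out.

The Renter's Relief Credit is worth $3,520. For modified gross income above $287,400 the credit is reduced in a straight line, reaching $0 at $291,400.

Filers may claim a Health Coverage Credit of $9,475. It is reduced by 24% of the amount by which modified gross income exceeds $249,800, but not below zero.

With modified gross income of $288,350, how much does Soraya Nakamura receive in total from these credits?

$2,907

Renter's Relief Credit: $288,350 is $950 into a $4,000 phase-out range, leaving 3,050/4,000 of the credit: $3,520 × 3,050/4,000 = $2,684.
Health Coverage Credit: 24% of the $38,550 excess over $249,800 is $9,252; credit = $9,475 − $9,252 = $223.
Total: $2,684 + $223 = $2,907.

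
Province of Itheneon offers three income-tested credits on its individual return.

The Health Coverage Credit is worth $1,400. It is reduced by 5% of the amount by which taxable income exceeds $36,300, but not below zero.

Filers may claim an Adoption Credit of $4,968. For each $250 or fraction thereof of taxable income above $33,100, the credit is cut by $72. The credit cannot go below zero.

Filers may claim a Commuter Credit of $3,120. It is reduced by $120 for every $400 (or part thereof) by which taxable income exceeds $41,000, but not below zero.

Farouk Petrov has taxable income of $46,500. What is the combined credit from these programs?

$3,410

Health Coverage Credit: 5% of the $10,200 excess over $36,300 is $510; credit = $1,400 − $510 = $890.
Adoption Credit: income exceeds $33,100 by $13,400, which is 54 full-or-partial $250 increments; reduction = 54 × $72 = $3,888, leaving $1,080.
Commuter Credit: income exceeds $41,000 by $5,500, which is 14 full-or-partial $400 increments; reduction = 14 × $120 = $1,680, leaving $1,440.
Total: $890 + $1,080 + $1,440 = $3,410.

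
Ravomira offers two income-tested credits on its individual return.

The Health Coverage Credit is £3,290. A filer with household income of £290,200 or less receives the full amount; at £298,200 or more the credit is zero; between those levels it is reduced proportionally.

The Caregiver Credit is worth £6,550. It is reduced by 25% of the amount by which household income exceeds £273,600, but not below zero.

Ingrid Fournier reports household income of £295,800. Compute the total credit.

Health Coverage Credit: £295,800 is £5,600 into a £8,000 phase-out range, leaving 2,400/8,000 of the credit: £3,290 × 2,400/8,000 = £987.
Caregiver Credit: 25% of the £22,200 excess over £273,600 is £5,550; credit = £6,550 − £5,550 = £1,000.
Total: £987 + £1,000 = £1,987.

£1,987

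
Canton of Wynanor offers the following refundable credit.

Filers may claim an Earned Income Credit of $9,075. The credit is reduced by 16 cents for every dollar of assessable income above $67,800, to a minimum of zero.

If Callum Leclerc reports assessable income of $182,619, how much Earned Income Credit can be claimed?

Earned Income Credit: 16% of the $114,819 excess over $67,800 is $18,371.04 ≥ base, so the credit is $0.

$0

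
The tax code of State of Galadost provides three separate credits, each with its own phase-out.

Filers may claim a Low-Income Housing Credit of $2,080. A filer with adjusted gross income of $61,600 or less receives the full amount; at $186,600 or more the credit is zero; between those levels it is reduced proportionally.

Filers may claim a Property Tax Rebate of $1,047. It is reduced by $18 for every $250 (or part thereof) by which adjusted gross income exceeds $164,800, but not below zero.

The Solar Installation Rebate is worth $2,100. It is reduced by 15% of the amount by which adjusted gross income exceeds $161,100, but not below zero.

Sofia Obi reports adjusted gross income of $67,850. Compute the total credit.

Low-Income Housing Credit: $67,850 is $6,250 into a $125,000 phase-out range, leaving 118,750/125,000 of the credit: $2,080 × 118,750/125,000 = $1,976.
Property Tax Rebate: $67,850 is at or below the $164,800 threshold, so the full $1,047 applies.
Solar Installation Rebate: $67,850 is at or below the $161,100 threshold, so the full $2,100 applies.
Total: $1,976 + $1,047 + $2,100 = $5,123.

$5,123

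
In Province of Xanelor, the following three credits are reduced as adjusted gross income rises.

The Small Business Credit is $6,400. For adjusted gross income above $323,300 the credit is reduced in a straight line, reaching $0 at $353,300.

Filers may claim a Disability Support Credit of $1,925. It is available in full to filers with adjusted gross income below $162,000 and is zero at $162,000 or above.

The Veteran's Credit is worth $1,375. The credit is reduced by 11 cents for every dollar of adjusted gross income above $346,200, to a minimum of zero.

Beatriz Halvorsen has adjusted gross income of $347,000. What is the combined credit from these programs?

Small Business Credit: $347,000 is $23,700 into a $30,000 phase-out range, leaving 6,300/30,000 of the credit: $6,400 × 6,300/30,000 = $1,344.
Disability Support Credit: $347,000 meets or exceeds the $162,000 cutoff, so the credit is $0.
Veteran's Credit: 11% of the $800 excess over $346,200 is $88; credit = $1,375 − $88 = $1,287.
Total: $1,344 + $0 + $1,287 = $2,631.

$2,631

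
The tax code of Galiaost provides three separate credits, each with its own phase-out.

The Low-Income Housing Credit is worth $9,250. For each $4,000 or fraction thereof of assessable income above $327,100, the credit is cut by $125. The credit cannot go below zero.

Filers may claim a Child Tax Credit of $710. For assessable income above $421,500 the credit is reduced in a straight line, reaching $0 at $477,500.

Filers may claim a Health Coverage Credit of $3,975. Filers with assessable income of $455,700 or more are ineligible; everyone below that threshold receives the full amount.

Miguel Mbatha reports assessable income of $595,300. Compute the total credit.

Low-Income Housing Credit: income exceeds $327,100 by $268,200, which is 68 full-or-partial $4,000 increments; reduction = 68 × $125 = $8,500, leaving $750.
Child Tax Credit: $595,300 is at or above $477,500, so the credit is $0.
Health Coverage Credit: $595,300 meets or exceeds the $455,700 cutoff, so the credit is $0.
Total: $750 + $0 + $0 = $750.

$750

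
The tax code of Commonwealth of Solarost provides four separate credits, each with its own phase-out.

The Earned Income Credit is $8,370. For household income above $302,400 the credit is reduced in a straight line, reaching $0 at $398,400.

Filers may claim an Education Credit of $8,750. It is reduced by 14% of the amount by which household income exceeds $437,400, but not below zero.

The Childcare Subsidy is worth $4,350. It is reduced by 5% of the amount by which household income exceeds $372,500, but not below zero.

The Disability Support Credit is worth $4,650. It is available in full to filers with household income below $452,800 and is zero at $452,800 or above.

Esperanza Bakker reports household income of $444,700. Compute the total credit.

Earned Income Credit: $444,700 is at or above $398,400, so the credit is $0.
Education Credit: 14% of the $7,300 excess over $437,400 is $1,022; credit = $8,750 − $1,022 = $7,728.
Childcare Subsidy: 5% of the $72,200 excess over $372,500 is $3,610; credit = $4,350 − $3,610 = $740.
Disability Support Credit: $444,700 is below the $452,800 cutoff, so the full $4,650 applies.
Total: $0 + $7,728 + $740 + $4,650 = $13,118.

$13,118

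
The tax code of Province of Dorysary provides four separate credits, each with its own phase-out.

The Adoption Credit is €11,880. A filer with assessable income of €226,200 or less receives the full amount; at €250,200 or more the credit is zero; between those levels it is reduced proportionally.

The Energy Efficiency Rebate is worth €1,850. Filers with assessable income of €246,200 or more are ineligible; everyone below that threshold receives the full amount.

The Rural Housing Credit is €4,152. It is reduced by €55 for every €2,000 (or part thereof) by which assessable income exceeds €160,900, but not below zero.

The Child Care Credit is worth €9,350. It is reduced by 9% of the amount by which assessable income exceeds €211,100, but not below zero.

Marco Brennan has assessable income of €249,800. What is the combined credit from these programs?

Adoption Credit: €249,800 is €23,600 into a €24,000 phase-out range, leaving 400/24,000 of the credit: €11,880 × 400/24,000 = €198.
Energy Efficiency Rebate: €249,800 meets or exceeds the €246,200 cutoff, so the credit is €0.
Rural Housing Credit: income exceeds €160,900 by €88,900, which is 45 full-or-partial €2,000 increments; reduction = 45 × €55 = €2,475, leaving €1,677.
Child Care Credit: 9% of the €38,700 excess over €211,100 is €3,483; credit = €9,350 − €3,483 = €5,867.
Total: €198 + €0 + €1,677 + €5,867 = €7,742.

€7,742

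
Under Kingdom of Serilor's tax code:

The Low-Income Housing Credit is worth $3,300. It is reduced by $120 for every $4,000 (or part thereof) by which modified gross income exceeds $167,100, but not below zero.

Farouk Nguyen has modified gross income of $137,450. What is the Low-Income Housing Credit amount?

Low-Income Housing Credit: $137,450 is at or below the $167,100 threshold, so the full $3,300 applies.

$3,300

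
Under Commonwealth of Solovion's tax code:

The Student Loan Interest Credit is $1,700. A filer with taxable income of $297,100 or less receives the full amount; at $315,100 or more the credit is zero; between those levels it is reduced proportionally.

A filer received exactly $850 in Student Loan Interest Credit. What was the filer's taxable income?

$850 is 850/1,700 of the full $1,700, so 850/1,700 of the $18,000 range has been used: income = $297,100 + $18,000 × 850/1,700 = $306,100.

$306,100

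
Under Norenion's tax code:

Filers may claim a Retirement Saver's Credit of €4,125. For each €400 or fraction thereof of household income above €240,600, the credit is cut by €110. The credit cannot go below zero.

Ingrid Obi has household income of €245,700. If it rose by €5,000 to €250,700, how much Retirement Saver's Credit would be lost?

At €245,700 — income exceeds €240,600 by €5,100, which is 13 full-or-partial €400 increments; reduction = 13 × €110 = €1,430, leaving €2,695.
At €250,700 — income exceeds €240,600 by €10,100, which is 26 full-or-partial €400 increments; reduction = 26 × €110 = €2,860, leaving €1,265.
Lost: €2,695 − €1,265 = €1,430.

€1,430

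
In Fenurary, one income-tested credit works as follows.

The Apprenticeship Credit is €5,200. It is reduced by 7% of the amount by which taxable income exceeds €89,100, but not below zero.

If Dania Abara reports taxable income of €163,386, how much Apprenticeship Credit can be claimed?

€0

Apprenticeship Credit: 7% of the €74,286 excess over €89,100 is €5,200.02 ≥ base, so the credit is €0.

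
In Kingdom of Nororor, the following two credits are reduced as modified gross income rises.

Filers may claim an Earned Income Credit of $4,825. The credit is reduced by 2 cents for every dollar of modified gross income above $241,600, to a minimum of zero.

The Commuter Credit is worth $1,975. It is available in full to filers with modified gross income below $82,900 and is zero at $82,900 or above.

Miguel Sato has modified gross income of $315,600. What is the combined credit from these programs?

Earned Income Credit: 2% of the $74,000 excess over $241,600 is $1,480; credit = $4,825 − $1,480 = $3,345.
Commuter Credit: $315,600 meets or exceeds the $82,900 cutoff, so the credit is $0.
Total: $3,345 + $0 = $3,345.

$3,345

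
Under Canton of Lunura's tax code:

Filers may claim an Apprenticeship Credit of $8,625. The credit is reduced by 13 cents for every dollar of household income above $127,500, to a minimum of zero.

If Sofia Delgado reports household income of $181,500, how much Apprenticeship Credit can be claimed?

$1,605

Apprenticeship Credit: 13% of the $54,000 excess over $127,500 is $7,020; credit = $8,625 − $7,020 = $1,605.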